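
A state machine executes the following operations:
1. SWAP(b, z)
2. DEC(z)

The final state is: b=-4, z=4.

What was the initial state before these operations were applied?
b=5, z=-4

Working backwards:
Final state: b=-4, z=4
Before step 2 (DEC(z)): b=-4, z=5
Before step 1 (SWAP(b, z)): b=5, z=-4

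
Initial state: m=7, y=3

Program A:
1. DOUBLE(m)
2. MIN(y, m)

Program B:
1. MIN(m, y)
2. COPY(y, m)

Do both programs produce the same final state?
No

Program A final state: m=14, y=3
Program B final state: m=3, y=3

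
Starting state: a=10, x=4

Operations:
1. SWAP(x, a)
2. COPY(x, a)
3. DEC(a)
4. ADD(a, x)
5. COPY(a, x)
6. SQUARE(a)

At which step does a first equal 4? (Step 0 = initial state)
Step 1

Tracing a:
Initial: a = 10
After step 1: a = 4 ← first occurrence
After step 2: a = 4
After step 3: a = 3
After step 4: a = 7
After step 5: a = 4
After step 6: a = 16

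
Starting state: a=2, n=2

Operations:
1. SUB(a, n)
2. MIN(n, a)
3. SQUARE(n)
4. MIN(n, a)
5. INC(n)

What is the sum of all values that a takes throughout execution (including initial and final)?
2

Values of a at each step:
Initial: a = 2
After step 1: a = 0
After step 2: a = 0
After step 3: a = 0
After step 4: a = 0
After step 5: a = 0
Sum = 2 + 0 + 0 + 0 + 0 + 0 = 2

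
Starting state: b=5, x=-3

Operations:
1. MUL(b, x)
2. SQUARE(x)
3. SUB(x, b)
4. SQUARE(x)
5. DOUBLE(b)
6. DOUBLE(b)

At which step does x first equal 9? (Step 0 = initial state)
Step 2

Tracing x:
Initial: x = -3
After step 1: x = -3
After step 2: x = 9 ← first occurrence
After step 3: x = 24
After step 4: x = 576
After step 5: x = 576
After step 6: x = 576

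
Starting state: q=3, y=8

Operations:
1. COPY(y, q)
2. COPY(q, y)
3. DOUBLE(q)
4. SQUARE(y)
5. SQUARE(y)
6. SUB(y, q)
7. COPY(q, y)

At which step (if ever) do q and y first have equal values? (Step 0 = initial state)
Step 1

q and y first become equal after step 1.

Comparing values at each step:
Initial: q=3, y=8
After step 1: q=3, y=3 ← equal!
After step 2: q=3, y=3 ← equal!
After step 3: q=6, y=3
After step 4: q=6, y=9
After step 5: q=6, y=81
After step 6: q=6, y=75
After step 7: q=75, y=75 ← equal!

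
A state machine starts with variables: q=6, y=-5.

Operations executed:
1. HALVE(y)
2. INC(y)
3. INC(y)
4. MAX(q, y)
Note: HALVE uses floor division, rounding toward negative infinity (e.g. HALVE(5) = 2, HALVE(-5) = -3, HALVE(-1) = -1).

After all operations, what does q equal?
q = 6

Tracing execution:
Step 1: HALVE(y) → q = 6
Step 2: INC(y) → q = 6
Step 3: INC(y) → q = 6
Step 4: MAX(q, y) → q = 6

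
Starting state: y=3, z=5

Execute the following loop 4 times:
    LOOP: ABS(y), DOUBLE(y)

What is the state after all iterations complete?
y=48, z=5

Iteration trace:
Start: y=3, z=5
After iteration 1: y=6, z=5
After iteration 2: y=12, z=5
After iteration 3: y=24, z=5
After iteration 4: y=48, z=5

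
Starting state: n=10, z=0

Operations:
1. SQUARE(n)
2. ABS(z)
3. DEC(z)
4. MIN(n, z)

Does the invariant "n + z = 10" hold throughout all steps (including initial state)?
No, violated after step 1

The invariant is violated after step 1.

State at each step:
Initial: n=10, z=0
After step 1: n=100, z=0
After step 2: n=100, z=0
After step 3: n=100, z=-1
After step 4: n=-1, z=-1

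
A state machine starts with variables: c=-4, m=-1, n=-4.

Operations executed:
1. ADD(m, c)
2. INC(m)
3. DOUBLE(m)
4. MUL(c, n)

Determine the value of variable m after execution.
m = -8

Tracing execution:
Step 1: ADD(m, c) → m = -5
Step 2: INC(m) → m = -4
Step 3: DOUBLE(m) → m = -8
Step 4: MUL(c, n) → m = -8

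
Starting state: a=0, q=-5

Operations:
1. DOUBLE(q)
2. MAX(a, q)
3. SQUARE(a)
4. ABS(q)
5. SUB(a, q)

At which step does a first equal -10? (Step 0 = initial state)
Step 5

Tracing a:
Initial: a = 0
After step 1: a = 0
After step 2: a = 0
After step 3: a = 0
After step 4: a = 0
After step 5: a = -10 ← first occurrence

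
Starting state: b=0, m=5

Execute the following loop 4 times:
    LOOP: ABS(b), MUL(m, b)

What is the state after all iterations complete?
b=0, m=0

Iteration trace:
Start: b=0, m=5
After iteration 1: b=0, m=0
After iteration 2: b=0, m=0
After iteration 3: b=0, m=0
After iteration 4: b=0, m=0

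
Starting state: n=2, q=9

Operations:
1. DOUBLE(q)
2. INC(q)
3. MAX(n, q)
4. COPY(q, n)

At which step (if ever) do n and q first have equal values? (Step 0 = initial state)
Step 3

n and q first become equal after step 3.

Comparing values at each step:
Initial: n=2, q=9
After step 1: n=2, q=18
After step 2: n=2, q=19
After step 3: n=19, q=19 ← equal!
After step 4: n=19, q=19 ← equal!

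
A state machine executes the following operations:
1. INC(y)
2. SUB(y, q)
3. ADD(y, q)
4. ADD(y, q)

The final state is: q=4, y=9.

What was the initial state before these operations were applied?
q=4, y=4

Working backwards:
Final state: q=4, y=9
Before step 4 (ADD(y, q)): q=4, y=5
Before step 3 (ADD(y, q)): q=4, y=1
Before step 2 (SUB(y, q)): q=4, y=5
Before step 1 (INC(y)): q=4, y=4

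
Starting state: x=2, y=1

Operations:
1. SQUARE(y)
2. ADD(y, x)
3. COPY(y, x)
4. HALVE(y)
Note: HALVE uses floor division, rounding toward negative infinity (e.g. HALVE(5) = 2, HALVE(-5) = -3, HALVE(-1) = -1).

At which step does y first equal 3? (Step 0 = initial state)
Step 2

Tracing y:
Initial: y = 1
After step 1: y = 1
After step 2: y = 3 ← first occurrence
After step 3: y = 2
After step 4: y = 1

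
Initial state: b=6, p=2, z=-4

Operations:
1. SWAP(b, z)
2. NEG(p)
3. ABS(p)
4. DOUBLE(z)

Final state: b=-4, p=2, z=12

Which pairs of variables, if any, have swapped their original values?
None

Comparing initial and final values:
b: 6 → -4
p: 2 → 2
z: -4 → 12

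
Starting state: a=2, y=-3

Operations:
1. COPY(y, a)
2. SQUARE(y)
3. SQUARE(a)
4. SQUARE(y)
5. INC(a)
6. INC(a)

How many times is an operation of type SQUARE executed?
3

Counting SQUARE operations:
Step 2: SQUARE(y) ← SQUARE
Step 3: SQUARE(a) ← SQUARE
Step 4: SQUARE(y) ← SQUARE
Total: 3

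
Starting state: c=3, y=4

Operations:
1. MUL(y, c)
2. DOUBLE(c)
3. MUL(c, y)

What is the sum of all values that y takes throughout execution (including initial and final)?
40

Values of y at each step:
Initial: y = 4
After step 1: y = 12
After step 2: y = 12
After step 3: y = 12
Sum = 4 + 12 + 12 + 12 = 40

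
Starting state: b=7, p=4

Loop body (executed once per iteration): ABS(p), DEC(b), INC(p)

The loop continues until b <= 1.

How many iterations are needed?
6

Tracing iterations:
Initial: b=7, p=4
After iteration 1: b=6, p=5
After iteration 2: b=5, p=6
After iteration 3: b=4, p=7
After iteration 4: b=3, p=8
After iteration 5: b=2, p=9
After iteration 6: b=1, p=10
b <= 1 now holds, so the loop exits after 6 iterations.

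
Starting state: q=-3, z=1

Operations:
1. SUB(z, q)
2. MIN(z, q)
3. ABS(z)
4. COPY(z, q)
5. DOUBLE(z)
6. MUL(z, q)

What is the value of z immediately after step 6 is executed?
z = 18

Tracing z through execution:
Initial: z = 1
After step 1 (SUB(z, q)): z = 4
After step 2 (MIN(z, q)): z = -3
After step 3 (ABS(z)): z = 3
After step 4 (COPY(z, q)): z = -3
After step 5 (DOUBLE(z)): z = -6
After step 6 (MUL(z, q)): z = 18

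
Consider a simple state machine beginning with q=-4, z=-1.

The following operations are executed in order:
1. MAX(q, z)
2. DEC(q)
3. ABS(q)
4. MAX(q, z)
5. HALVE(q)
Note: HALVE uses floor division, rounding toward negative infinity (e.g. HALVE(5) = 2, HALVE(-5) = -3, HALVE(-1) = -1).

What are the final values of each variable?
{q: 1, z: -1}

Step-by-step execution:
Initial: q=-4, z=-1
After step 1 (MAX(q, z)): q=-1, z=-1
After step 2 (DEC(q)): q=-2, z=-1
After step 3 (ABS(q)): q=2, z=-1
After step 4 (MAX(q, z)): q=2, z=-1
After step 5 (HALVE(q)): q=1, z=-1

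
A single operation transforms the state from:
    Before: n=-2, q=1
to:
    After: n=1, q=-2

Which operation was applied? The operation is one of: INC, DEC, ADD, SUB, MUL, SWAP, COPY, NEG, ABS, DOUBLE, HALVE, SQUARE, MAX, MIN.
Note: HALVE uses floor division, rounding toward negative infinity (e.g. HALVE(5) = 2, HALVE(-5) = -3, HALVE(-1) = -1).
SWAP(q, n)

Analyzing the change:
Before: n=-2, q=1
After: n=1, q=-2
Variable q changed from 1 to -2
Variable n changed from -2 to 1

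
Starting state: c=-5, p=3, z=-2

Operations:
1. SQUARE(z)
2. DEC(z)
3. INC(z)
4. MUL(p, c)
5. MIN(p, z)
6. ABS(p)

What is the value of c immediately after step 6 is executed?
c = -5

Tracing c through execution:
Initial: c = -5
After step 1 (SQUARE(z)): c = -5
After step 2 (DEC(z)): c = -5
After step 3 (INC(z)): c = -5
After step 4 (MUL(p, c)): c = -5
After step 5 (MIN(p, z)): c = -5
After step 6 (ABS(p)): c = -5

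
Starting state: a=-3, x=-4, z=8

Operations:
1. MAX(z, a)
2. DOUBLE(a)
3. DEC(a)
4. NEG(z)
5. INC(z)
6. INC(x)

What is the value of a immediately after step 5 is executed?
a = -7

Tracing a through execution:
Initial: a = -3
After step 1 (MAX(z, a)): a = -3
After step 2 (DOUBLE(a)): a = -6
After step 3 (DEC(a)): a = -7
After step 4 (NEG(z)): a = -7
After step 5 (INC(z)): a = -7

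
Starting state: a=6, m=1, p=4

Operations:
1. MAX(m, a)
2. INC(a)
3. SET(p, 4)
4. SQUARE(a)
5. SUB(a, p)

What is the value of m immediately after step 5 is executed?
m = 6

Tracing m through execution:
Initial: m = 1
After step 1 (MAX(m, a)): m = 6
After step 2 (INC(a)): m = 6
After step 3 (SET(p, 4)): m = 6
After step 4 (SQUARE(a)): m = 6
After step 5 (SUB(a, p)): m = 6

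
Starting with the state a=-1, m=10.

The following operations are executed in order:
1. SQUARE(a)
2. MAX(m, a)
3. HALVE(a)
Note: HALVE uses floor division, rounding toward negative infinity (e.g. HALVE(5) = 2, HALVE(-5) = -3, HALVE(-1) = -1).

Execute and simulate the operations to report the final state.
{a: 0, m: 10}

Step-by-step execution:
Initial: a=-1, m=10
After step 1 (SQUARE(a)): a=1, m=10
After step 2 (MAX(m, a)): a=1, m=10
After step 3 (HALVE(a)): a=0, m=10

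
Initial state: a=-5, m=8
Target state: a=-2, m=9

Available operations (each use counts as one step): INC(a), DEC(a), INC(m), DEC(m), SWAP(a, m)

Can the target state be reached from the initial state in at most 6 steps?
Yes

Path (4 steps): INC(a) → INC(a) → INC(a) → INC(m)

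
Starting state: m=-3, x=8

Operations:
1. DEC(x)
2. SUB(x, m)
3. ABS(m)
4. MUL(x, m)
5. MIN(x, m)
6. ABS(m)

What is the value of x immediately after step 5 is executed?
x = 3

Tracing x through execution:
Initial: x = 8
After step 1 (DEC(x)): x = 7
After step 2 (SUB(x, m)): x = 10
After step 3 (ABS(m)): x = 10
After step 4 (MUL(x, m)): x = 30
After step 5 (MIN(x, m)): x = 3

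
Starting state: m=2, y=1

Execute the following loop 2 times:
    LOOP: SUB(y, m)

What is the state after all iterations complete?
m=2, y=-3

Iteration trace:
Start: m=2, y=1
After iteration 1: m=2, y=-1
After iteration 2: m=2, y=-3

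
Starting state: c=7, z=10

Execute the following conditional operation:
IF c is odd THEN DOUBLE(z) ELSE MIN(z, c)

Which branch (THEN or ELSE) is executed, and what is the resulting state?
Branch: THEN, Final state: c=7, z=20

Evaluating condition: c is odd
Condition is True, so THEN branch executes
After DOUBLE(z): c=7, z=20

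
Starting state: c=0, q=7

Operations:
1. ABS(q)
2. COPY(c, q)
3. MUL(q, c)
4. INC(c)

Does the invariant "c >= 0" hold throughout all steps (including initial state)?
Yes

The invariant holds at every step.

State at each step:
Initial: c=0, q=7
After step 1: c=0, q=7
After step 2: c=7, q=7
After step 3: c=7, q=49
After step 4: c=8, q=49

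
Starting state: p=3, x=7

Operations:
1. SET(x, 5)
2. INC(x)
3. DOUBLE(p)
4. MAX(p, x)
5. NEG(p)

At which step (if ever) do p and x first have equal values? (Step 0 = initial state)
Step 3

p and x first become equal after step 3.

Comparing values at each step:
Initial: p=3, x=7
After step 1: p=3, x=5
After step 2: p=3, x=6
After step 3: p=6, x=6 ← equal!
After step 4: p=6, x=6 ← equal!
After step 5: p=-6, x=6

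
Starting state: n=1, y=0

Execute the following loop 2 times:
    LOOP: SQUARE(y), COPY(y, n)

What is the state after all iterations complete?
n=1, y=1

Iteration trace:
Start: n=1, y=0
After iteration 1: n=1, y=1
After iteration 2: n=1, y=1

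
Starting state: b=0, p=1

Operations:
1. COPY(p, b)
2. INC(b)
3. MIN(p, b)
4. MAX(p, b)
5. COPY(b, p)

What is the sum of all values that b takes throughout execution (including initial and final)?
4

Values of b at each step:
Initial: b = 0
After step 1: b = 0
After step 2: b = 1
After step 3: b = 1
After step 4: b = 1
After step 5: b = 1
Sum = 0 + 0 + 1 + 1 + 1 + 1 = 4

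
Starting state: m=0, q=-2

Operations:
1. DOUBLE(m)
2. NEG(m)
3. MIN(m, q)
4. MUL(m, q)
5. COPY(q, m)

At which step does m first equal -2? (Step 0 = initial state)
Step 3

Tracing m:
Initial: m = 0
After step 1: m = 0
After step 2: m = 0
After step 3: m = -2 ← first occurrence
After step 4: m = 4
After step 5: m = 4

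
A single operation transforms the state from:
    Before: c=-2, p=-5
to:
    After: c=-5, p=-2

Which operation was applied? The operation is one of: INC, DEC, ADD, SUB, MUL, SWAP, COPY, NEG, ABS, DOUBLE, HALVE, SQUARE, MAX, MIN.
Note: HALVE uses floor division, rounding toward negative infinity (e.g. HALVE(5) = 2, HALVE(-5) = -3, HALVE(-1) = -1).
SWAP(p, c)

Analyzing the change:
Before: c=-2, p=-5
After: c=-5, p=-2
Variable p changed from -5 to -2
Variable c changed from -2 to -5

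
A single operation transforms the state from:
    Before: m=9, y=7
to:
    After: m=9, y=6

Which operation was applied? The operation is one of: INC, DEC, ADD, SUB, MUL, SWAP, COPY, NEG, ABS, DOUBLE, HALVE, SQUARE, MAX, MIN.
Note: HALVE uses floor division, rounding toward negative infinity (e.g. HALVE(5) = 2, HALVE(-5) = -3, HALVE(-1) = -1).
DEC(y)

Analyzing the change:
Before: m=9, y=7
After: m=9, y=6
Variable y changed from 7 to 6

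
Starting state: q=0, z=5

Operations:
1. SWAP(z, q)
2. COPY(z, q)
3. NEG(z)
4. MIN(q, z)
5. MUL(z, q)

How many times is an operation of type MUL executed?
1

Counting MUL operations:
Step 5: MUL(z, q) ← MUL
Total: 1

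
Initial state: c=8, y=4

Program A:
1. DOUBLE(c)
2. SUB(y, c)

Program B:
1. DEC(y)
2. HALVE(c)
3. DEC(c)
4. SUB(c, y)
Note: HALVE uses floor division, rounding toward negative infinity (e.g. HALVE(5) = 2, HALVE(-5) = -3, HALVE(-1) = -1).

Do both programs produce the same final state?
No

Program A final state: c=16, y=-12
Program B final state: c=0, y=3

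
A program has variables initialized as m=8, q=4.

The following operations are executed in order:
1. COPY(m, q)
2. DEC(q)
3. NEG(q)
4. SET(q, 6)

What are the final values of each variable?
{m: 4, q: 6}

Step-by-step execution:
Initial: m=8, q=4
After step 1 (COPY(m, q)): m=4, q=4
After step 2 (DEC(q)): m=4, q=3
After step 3 (NEG(q)): m=4, q=-3
After step 4 (SET(q, 6)): m=4, q=6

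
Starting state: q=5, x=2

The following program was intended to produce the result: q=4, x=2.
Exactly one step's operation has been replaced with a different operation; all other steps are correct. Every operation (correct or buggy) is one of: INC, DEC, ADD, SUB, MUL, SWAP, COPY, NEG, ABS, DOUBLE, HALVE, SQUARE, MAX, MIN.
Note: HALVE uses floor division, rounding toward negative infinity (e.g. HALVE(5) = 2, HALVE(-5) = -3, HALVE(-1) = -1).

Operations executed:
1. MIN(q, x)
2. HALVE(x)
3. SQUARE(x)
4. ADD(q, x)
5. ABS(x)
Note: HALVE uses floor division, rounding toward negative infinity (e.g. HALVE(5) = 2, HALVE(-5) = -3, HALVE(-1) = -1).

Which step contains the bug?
Step 3

Trace with buggy code:
Initial: q=5, x=2
After step 1: q=2, x=2
After step 2: q=2, x=1
After step 3: q=2, x=1
After step 4: q=3, x=1
After step 5: q=3, x=1
Actual final q=3, x=1 ≠ expected q=4, x=2.
Step 3 is the only position where a single-operation replacement can produce the expected result.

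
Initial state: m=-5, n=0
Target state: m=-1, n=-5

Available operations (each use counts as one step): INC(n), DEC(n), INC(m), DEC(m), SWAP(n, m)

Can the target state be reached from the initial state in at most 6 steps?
Yes

Path (2 steps): DEC(n) → SWAP(n, m)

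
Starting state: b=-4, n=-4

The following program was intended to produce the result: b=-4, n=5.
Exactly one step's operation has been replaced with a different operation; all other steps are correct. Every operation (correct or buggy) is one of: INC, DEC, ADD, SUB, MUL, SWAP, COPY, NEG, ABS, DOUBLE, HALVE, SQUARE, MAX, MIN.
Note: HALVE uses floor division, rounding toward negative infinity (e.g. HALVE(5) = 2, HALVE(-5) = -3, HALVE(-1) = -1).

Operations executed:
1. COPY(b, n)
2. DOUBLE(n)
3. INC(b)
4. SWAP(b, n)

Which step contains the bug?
Step 2

Trace with buggy code:
Initial: b=-4, n=-4
After step 1: b=-4, n=-4
After step 2: b=-4, n=-8
After step 3: b=-3, n=-8
After step 4: b=-8, n=-3
Actual final b=-8, n=-3 ≠ expected b=-4, n=5.
Step 2 is the only position where a single-operation replacement can produce the expected result.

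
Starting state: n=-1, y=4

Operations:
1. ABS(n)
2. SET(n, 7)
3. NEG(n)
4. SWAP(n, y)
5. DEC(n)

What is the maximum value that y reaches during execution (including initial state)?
4

Values of y at each step:
Initial: y = 4 ← maximum
After step 1: y = 4
After step 2: y = 4
After step 3: y = 4
After step 4: y = -7
After step 5: y = -7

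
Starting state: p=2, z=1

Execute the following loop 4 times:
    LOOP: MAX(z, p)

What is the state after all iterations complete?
p=2, z=2

Iteration trace:
Start: p=2, z=1
After iteration 1: p=2, z=2
After iteration 2: p=2, z=2
After iteration 3: p=2, z=2
After iteration 4: p=2, z=2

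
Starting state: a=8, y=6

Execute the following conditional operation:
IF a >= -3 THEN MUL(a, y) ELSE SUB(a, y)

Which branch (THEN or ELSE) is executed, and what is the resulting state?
Branch: THEN, Final state: a=48, y=6

Evaluating condition: a >= -3
a = 8
Condition is True, so THEN branch executes
After MUL(a, y): a=48, y=6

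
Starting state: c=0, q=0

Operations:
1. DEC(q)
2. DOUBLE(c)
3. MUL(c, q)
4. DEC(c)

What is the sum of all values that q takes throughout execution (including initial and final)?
-4

Values of q at each step:
Initial: q = 0
After step 1: q = -1
After step 2: q = -1
After step 3: q = -1
After step 4: q = -1
Sum = 0 + -1 + -1 + -1 + -1 = -4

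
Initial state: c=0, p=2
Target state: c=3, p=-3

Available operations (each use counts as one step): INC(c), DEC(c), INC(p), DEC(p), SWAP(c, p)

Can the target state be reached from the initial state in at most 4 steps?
No

The target state cannot be reached within 4 steps.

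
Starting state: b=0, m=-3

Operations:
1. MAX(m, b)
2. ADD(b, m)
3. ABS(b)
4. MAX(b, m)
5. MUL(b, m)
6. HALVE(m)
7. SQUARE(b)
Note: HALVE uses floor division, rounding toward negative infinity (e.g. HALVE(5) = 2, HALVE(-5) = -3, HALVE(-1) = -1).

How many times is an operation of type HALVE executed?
1

Counting HALVE operations:
Step 6: HALVE(m) ← HALVE
Total: 1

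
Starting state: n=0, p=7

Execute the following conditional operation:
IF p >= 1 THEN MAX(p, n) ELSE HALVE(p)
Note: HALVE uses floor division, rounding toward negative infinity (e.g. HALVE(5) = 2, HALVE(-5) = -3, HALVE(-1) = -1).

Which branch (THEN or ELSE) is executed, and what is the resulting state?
Branch: THEN, Final state: n=0, p=7

Evaluating condition: p >= 1
p = 7
Condition is True, so THEN branch executes
After MAX(p, n): n=0, p=7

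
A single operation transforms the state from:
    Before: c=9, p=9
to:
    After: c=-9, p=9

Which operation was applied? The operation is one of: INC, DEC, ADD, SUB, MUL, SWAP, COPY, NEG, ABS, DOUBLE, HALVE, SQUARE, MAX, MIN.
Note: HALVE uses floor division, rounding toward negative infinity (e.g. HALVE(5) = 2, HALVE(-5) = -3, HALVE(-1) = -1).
NEG(c)

Analyzing the change:
Before: c=9, p=9
After: c=-9, p=9
Variable c changed from 9 to -9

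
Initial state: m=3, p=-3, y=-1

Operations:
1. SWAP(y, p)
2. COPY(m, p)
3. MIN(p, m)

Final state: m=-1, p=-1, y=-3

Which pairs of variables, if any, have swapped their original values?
(y, p)

Comparing initial and final values:
y: -1 → -3
m: 3 → -1
p: -3 → -1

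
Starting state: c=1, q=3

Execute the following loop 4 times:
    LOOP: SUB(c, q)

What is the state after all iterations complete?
c=-11, q=3

Iteration trace:
Start: c=1, q=3
After iteration 1: c=-2, q=3
After iteration 2: c=-5, q=3
After iteration 3: c=-8, q=3
After iteration 4: c=-11, q=3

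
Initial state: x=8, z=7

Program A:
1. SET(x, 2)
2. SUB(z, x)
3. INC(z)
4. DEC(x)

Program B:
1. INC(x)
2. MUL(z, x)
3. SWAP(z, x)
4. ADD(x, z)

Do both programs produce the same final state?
No

Program A final state: x=1, z=6
Program B final state: x=72, z=9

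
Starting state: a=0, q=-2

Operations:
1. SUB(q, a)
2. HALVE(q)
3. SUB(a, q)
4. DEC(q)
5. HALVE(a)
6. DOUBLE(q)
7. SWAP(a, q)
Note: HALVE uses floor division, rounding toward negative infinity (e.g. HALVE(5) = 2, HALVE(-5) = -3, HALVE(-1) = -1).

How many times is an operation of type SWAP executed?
1

Counting SWAP operations:
Step 7: SWAP(a, q) ← SWAP
Total: 1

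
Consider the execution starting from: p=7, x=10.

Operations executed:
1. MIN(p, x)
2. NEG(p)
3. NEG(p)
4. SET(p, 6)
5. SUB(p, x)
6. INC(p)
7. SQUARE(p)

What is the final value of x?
x = 10

Tracing execution:
Step 1: MIN(p, x) → x = 10
Step 2: NEG(p) → x = 10
Step 3: NEG(p) → x = 10
Step 4: SET(p, 6) → x = 10
Step 5: SUB(p, x) → x = 10
Step 6: INC(p) → x = 10
Step 7: SQUARE(p) → x = 10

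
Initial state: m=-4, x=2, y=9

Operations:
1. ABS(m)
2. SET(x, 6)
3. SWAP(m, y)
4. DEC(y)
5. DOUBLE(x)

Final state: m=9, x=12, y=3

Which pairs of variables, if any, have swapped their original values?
None

Comparing initial and final values:
x: 2 → 12
m: -4 → 9
y: 9 → 3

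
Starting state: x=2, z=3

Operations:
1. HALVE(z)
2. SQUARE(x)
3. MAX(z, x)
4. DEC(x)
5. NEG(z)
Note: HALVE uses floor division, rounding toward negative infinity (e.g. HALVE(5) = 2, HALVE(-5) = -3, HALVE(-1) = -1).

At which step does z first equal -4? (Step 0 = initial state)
Step 5

Tracing z:
Initial: z = 3
After step 1: z = 1
After step 2: z = 1
After step 3: z = 4
After step 4: z = 4
After step 5: z = -4 ← first occurrence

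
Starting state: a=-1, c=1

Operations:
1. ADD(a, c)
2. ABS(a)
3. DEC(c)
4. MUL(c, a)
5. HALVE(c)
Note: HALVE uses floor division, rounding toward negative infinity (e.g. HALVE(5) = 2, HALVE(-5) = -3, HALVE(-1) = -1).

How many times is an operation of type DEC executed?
1

Counting DEC operations:
Step 3: DEC(c) ← DEC
Total: 1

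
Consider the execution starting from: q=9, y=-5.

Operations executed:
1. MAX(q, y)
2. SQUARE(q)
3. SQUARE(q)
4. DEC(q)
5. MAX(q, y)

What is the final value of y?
y = -5

Tracing execution:
Step 1: MAX(q, y) → y = -5
Step 2: SQUARE(q) → y = -5
Step 3: SQUARE(q) → y = -5
Step 4: DEC(q) → y = -5
Step 5: MAX(q, y) → y = -5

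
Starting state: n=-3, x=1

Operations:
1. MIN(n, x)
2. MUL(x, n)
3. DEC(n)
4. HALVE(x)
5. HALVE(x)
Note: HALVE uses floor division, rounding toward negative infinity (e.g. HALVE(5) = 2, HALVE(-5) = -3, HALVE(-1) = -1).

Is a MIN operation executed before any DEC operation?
Yes

First MIN: step 1
First DEC: step 3
Since 1 < 3, MIN comes first.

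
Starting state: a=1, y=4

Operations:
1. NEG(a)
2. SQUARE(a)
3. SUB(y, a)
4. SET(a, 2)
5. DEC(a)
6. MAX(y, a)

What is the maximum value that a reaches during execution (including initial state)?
2

Values of a at each step:
Initial: a = 1
After step 1: a = -1
After step 2: a = 1
After step 3: a = 1
After step 4: a = 2 ← maximum
After step 5: a = 1
After step 6: a = 1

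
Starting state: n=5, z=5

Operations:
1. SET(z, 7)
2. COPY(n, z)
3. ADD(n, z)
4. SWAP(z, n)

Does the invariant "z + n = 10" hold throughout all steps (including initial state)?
No, violated after step 1

The invariant is violated after step 1.

State at each step:
Initial: n=5, z=5
After step 1: n=5, z=7
After step 2: n=7, z=7
After step 3: n=14, z=7
After step 4: n=7, z=14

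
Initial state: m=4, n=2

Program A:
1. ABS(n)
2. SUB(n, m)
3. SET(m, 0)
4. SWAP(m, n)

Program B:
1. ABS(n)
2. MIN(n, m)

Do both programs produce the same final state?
No

Program A final state: m=-2, n=0
Program B final state: m=4, n=2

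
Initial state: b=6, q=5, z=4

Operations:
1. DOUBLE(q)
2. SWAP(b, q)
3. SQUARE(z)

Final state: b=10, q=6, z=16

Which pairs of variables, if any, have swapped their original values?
None

Comparing initial and final values:
z: 4 → 16
q: 5 → 6
b: 6 → 10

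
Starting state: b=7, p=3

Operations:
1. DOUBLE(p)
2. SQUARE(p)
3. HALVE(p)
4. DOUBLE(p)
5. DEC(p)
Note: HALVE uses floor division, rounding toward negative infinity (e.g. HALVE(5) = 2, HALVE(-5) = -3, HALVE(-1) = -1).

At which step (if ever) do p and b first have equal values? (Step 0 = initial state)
Never

p and b never become equal during execution.

Comparing values at each step:
Initial: p=3, b=7
After step 1: p=6, b=7
After step 2: p=36, b=7
After step 3: p=18, b=7
After step 4: p=36, b=7
After step 5: p=35, b=7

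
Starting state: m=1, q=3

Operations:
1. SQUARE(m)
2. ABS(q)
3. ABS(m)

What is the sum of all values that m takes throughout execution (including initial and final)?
4

Values of m at each step:
Initial: m = 1
After step 1: m = 1
After step 2: m = 1
After step 3: m = 1
Sum = 1 + 1 + 1 + 1 = 4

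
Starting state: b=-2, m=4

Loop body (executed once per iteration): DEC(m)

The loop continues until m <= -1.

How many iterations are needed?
5

Tracing iterations:
Initial: b=-2, m=4
After iteration 1: b=-2, m=3
After iteration 2: b=-2, m=2
After iteration 3: b=-2, m=1
After iteration 4: b=-2, m=0
After iteration 5: b=-2, m=-1
m <= -1 now holds, so the loop exits after 5 iterations.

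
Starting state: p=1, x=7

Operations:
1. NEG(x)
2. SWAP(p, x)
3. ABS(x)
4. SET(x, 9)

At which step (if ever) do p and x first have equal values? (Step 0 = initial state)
Never

p and x never become equal during execution.

Comparing values at each step:
Initial: p=1, x=7
After step 1: p=1, x=-7
After step 2: p=-7, x=1
After step 3: p=-7, x=1
After step 4: p=-7, x=9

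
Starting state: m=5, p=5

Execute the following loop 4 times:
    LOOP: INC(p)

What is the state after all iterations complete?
m=5, p=9

Iteration trace:
Start: m=5, p=5
After iteration 1: m=5, p=6
After iteration 2: m=5, p=7
After iteration 3: m=5, p=8
After iteration 4: m=5, p=9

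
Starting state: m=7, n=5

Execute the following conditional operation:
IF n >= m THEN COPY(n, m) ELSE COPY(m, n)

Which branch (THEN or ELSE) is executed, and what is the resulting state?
Branch: ELSE, Final state: m=5, n=5

Evaluating condition: n >= m
n = 5, m = 7
Condition is False, so ELSE branch executes
After COPY(m, n): m=5, n=5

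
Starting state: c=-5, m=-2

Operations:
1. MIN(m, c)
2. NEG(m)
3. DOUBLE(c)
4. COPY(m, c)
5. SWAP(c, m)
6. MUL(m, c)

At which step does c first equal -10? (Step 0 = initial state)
Step 3

Tracing c:
Initial: c = -5
After step 1: c = -5
After step 2: c = -5
After step 3: c = -10 ← first occurrence
After step 4: c = -10
After step 5: c = -10
After step 6: c = -10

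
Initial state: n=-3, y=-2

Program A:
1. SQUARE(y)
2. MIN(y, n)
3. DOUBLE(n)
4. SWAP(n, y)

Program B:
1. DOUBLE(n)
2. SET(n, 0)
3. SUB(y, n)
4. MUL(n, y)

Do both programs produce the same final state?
No

Program A final state: n=-3, y=-6
Program B final state: n=0, y=-2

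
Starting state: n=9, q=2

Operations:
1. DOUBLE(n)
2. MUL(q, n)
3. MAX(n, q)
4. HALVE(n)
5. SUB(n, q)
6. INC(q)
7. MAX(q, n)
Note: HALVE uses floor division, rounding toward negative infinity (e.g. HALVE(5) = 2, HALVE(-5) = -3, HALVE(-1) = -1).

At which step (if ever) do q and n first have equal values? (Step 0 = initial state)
Step 3

q and n first become equal after step 3.

Comparing values at each step:
Initial: q=2, n=9
After step 1: q=2, n=18
After step 2: q=36, n=18
After step 3: q=36, n=36 ← equal!
After step 4: q=36, n=18
After step 5: q=36, n=-18
After step 6: q=37, n=-18
After step 7: q=37, n=-18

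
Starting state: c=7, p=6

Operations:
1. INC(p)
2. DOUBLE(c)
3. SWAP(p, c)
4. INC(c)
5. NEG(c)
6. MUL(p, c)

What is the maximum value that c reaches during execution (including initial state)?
14

Values of c at each step:
Initial: c = 7
After step 1: c = 7
After step 2: c = 14 ← maximum
After step 3: c = 7
After step 4: c = 8
After step 5: c = -8
After step 6: c = -8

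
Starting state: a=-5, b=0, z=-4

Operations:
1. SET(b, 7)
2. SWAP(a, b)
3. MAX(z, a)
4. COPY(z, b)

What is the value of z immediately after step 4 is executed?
z = -5

Tracing z through execution:
Initial: z = -4
After step 1 (SET(b, 7)): z = -4
After step 2 (SWAP(a, b)): z = -4
After step 3 (MAX(z, a)): z = 7
After step 4 (COPY(z, b)): z = -5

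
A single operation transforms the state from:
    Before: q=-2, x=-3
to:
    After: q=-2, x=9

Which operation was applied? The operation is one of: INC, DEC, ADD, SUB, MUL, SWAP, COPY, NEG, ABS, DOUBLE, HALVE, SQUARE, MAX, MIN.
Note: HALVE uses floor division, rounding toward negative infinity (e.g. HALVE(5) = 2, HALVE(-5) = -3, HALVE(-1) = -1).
SQUARE(x)

Analyzing the change:
Before: q=-2, x=-3
After: q=-2, x=9
Variable x changed from -3 to 9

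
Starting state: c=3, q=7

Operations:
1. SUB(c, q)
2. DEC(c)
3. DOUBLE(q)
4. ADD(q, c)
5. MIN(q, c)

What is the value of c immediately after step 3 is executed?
c = -5

Tracing c through execution:
Initial: c = 3
After step 1 (SUB(c, q)): c = -4
After step 2 (DEC(c)): c = -5
After step 3 (DOUBLE(q)): c = -5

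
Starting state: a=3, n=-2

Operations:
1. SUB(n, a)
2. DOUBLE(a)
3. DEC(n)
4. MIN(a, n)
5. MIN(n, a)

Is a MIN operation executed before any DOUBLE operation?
No

First MIN: step 4
First DOUBLE: step 2
Since 4 > 2, DOUBLE comes first.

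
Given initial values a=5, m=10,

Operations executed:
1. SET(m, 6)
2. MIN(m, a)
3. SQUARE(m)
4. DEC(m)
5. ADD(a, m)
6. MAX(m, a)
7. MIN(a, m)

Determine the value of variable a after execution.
a = 29

Tracing execution:
Step 1: SET(m, 6) → a = 5
Step 2: MIN(m, a) → a = 5
Step 3: SQUARE(m) → a = 5
Step 4: DEC(m) → a = 5
Step 5: ADD(a, m) → a = 29
Step 6: MAX(m, a) → a = 29
Step 7: MIN(a, m) → a = 29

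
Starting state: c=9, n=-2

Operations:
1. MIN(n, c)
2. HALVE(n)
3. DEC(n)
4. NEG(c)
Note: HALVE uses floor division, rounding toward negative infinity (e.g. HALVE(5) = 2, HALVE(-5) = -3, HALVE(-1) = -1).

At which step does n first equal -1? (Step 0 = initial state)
Step 2

Tracing n:
Initial: n = -2
After step 1: n = -2
After step 2: n = -1 ← first occurrence
After step 3: n = -2
After step 4: n = -2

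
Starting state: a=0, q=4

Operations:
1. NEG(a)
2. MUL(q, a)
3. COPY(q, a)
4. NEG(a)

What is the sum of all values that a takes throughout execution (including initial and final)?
0

Values of a at each step:
Initial: a = 0
After step 1: a = 0
After step 2: a = 0
After step 3: a = 0
After step 4: a = 0
Sum = 0 + 0 + 0 + 0 + 0 = 0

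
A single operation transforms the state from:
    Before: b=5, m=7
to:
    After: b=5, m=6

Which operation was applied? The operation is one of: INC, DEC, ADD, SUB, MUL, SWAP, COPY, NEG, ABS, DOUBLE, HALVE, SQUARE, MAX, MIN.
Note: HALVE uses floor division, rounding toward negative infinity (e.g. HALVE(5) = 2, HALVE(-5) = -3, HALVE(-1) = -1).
DEC(m)

Analyzing the change:
Before: b=5, m=7
After: b=5, m=6
Variable m changed from 7 to 6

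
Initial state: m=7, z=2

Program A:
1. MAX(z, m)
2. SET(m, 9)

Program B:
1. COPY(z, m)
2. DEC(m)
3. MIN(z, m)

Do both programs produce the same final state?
No

Program A final state: m=9, z=7
Program B final state: m=6, z=6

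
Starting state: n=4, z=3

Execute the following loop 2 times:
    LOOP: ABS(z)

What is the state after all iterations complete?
n=4, z=3

Iteration trace:
Start: n=4, z=3
After iteration 1: n=4, z=3
After iteration 2: n=4, z=3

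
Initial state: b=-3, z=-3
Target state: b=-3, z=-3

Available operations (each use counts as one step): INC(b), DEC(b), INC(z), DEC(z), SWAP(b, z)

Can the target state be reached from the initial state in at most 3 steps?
Yes

Path (0 steps): 0 steps (already at target)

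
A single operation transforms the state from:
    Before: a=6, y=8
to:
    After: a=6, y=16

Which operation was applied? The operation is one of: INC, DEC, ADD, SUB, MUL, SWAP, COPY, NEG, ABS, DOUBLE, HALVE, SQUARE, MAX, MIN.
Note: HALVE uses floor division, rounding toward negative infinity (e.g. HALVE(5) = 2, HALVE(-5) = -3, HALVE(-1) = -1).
DOUBLE(y)

Analyzing the change:
Before: a=6, y=8
After: a=6, y=16
Variable y changed from 8 to 16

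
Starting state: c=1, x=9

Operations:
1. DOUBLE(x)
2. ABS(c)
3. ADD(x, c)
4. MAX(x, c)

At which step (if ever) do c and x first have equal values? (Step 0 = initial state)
Never

c and x never become equal during execution.

Comparing values at each step:
Initial: c=1, x=9
After step 1: c=1, x=18
After step 2: c=1, x=18
After step 3: c=1, x=19
After step 4: c=1, x=19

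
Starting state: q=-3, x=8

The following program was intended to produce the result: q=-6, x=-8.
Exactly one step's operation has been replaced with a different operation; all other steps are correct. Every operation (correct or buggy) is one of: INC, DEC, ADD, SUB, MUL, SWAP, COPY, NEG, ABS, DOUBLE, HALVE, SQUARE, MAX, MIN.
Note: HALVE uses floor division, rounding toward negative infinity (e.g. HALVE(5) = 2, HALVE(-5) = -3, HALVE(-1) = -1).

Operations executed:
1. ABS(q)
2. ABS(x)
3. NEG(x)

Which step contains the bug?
Step 1

Trace with buggy code:
Initial: q=-3, x=8
After step 1: q=3, x=8
After step 2: q=3, x=8
After step 3: q=3, x=-8
Actual final q=3, x=-8 ≠ expected q=-6, x=-8.
Step 1 is the only position where a single-operation replacement can produce the expected result.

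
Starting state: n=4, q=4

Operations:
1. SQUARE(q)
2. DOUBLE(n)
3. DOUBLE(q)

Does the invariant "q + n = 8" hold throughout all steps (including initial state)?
No, violated after step 1

The invariant is violated after step 1.

State at each step:
Initial: n=4, q=4
After step 1: n=4, q=16
After step 2: n=8, q=16
After step 3: n=8, q=32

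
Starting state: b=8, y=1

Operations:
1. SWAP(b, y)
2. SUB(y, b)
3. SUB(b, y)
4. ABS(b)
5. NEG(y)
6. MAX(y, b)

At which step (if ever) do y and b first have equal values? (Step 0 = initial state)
Step 6

y and b first become equal after step 6.

Comparing values at each step:
Initial: y=1, b=8
After step 1: y=8, b=1
After step 2: y=7, b=1
After step 3: y=7, b=-6
After step 4: y=7, b=6
After step 5: y=-7, b=6
After step 6: y=6, b=6 ← equal!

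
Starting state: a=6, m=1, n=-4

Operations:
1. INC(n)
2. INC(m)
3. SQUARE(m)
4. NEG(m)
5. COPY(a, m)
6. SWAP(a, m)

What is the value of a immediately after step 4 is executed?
a = 6

Tracing a through execution:
Initial: a = 6
After step 1 (INC(n)): a = 6
After step 2 (INC(m)): a = 6
After step 3 (SQUARE(m)): a = 6
After step 4 (NEG(m)): a = 6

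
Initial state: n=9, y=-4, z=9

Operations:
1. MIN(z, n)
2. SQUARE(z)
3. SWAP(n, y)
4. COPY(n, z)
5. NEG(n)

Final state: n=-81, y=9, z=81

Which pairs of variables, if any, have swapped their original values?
None

Comparing initial and final values:
y: -4 → 9
n: 9 → -81
z: 9 → 81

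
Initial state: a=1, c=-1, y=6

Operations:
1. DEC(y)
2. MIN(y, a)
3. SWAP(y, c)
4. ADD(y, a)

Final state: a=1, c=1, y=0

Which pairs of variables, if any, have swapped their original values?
None

Comparing initial and final values:
y: 6 → 0
c: -1 → 1
a: 1 → 1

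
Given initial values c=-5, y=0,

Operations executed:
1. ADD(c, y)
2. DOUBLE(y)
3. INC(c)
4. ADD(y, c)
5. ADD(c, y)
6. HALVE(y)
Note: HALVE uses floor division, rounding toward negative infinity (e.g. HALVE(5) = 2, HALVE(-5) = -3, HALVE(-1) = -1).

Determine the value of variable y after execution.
y = -2

Tracing execution:
Step 1: ADD(c, y) → y = 0
Step 2: DOUBLE(y) → y = 0
Step 3: INC(c) → y = 0
Step 4: ADD(y, c) → y = -4
Step 5: ADD(c, y) → y = -4
Step 6: HALVE(y) → y = -2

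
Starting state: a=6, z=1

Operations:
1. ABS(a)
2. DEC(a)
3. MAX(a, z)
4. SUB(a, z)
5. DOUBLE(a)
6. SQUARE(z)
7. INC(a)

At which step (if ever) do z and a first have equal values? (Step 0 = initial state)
Never

z and a never become equal during execution.

Comparing values at each step:
Initial: z=1, a=6
After step 1: z=1, a=6
After step 2: z=1, a=5
After step 3: z=1, a=5
After step 4: z=1, a=4
After step 5: z=1, a=8
After step 6: z=1, a=8
After step 7: z=1, a=9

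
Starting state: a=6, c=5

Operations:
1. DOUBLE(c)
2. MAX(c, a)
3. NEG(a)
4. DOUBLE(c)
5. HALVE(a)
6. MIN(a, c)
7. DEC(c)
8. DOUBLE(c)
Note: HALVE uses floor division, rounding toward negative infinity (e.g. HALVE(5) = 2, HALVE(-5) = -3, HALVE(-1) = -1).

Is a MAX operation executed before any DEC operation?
Yes

First MAX: step 2
First DEC: step 7
Since 2 < 7, MAX comes first.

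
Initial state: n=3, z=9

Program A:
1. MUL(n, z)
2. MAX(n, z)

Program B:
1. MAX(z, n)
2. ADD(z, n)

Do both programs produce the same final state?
No

Program A final state: n=27, z=9
Program B final state: n=3, z=12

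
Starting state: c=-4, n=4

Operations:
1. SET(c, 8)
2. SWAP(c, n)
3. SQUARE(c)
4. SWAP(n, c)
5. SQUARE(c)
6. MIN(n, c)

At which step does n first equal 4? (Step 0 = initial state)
Step 0

Tracing n:
Initial: n = 4 ← first occurrence
After step 1: n = 4
After step 2: n = 8
After step 3: n = 8
After step 4: n = 16
After step 5: n = 16
After step 6: n = 16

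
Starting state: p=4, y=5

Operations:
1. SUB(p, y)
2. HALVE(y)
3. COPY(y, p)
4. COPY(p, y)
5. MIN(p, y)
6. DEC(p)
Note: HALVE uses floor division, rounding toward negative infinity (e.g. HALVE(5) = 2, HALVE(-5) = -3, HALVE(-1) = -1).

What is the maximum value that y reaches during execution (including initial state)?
5

Values of y at each step:
Initial: y = 5 ← maximum
After step 1: y = 5
After step 2: y = 2
After step 3: y = -1
After step 4: y = -1
After step 5: y = -1
After step 6: y = -1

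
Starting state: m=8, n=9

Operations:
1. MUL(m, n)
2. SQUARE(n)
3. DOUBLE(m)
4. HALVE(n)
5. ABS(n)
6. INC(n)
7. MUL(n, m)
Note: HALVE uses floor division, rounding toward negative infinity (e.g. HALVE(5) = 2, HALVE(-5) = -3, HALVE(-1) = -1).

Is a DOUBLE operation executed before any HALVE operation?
Yes

First DOUBLE: step 3
First HALVE: step 4
Since 3 < 4, DOUBLE comes first.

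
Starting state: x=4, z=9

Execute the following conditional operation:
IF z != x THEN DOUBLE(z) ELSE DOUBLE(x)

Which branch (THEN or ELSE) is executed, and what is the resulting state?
Branch: THEN, Final state: x=4, z=18

Evaluating condition: z != x
z = 9, x = 4
Condition is True, so THEN branch executes
After DOUBLE(z): x=4, z=18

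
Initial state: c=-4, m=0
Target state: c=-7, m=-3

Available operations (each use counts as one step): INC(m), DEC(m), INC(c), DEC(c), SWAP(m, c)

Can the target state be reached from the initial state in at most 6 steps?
Yes

Path (6 steps): DEC(m) → DEC(m) → DEC(m) → DEC(c) → DEC(c) → DEC(c)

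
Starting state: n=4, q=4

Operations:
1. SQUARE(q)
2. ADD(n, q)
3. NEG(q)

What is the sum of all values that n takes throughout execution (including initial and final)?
48

Values of n at each step:
Initial: n = 4
After step 1: n = 4
After step 2: n = 20
After step 3: n = 20
Sum = 4 + 4 + 20 + 20 = 48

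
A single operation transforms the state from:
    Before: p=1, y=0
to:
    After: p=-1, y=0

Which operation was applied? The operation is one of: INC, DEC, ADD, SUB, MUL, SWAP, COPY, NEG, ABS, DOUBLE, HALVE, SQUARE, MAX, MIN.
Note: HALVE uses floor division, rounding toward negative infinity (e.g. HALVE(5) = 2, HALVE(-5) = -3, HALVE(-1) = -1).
NEG(p)

Analyzing the change:
Before: p=1, y=0
After: p=-1, y=0
Variable p changed from 1 to -1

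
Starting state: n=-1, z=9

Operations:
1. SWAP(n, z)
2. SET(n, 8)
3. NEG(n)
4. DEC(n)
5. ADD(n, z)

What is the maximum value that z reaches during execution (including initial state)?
9

Values of z at each step:
Initial: z = 9 ← maximum
After step 1: z = -1
After step 2: z = -1
After step 3: z = -1
After step 4: z = -1
After step 5: z = -1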